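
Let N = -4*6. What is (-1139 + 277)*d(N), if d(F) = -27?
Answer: 23274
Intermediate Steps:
N = -24
(-1139 + 277)*d(N) = (-1139 + 277)*(-27) = -862*(-27) = 23274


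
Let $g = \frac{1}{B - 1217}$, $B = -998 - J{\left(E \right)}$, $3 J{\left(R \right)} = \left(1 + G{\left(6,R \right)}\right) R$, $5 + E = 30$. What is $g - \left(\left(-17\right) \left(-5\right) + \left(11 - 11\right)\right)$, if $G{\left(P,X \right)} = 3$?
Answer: $- \frac{573328}{6745} \approx -85.0$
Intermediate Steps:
$E = 25$ ($E = -5 + 30 = 25$)
$J{\left(R \right)} = \frac{4 R}{3}$ ($J{\left(R \right)} = \frac{\left(1 + 3\right) R}{3} = \frac{4 R}{3}$)
$B = - \frac{3094}{3}$ ($B = -998 - \frac{4}{3} \cdot 25 = -998 - \frac{100}{3} = - \frac{3094}{3} \approx -1031.3$)
$g = - \frac{3}{6745}$ ($g = \frac{1}{- \frac{3094}{3} - 1217} = \frac{1}{- \frac{6745}{3}} = - \frac{3}{6745} \approx -0.00044477$)
$g - \left(\left(-17\right) \left(-5\right) + \left(11 - 11\right)\right) = - \frac{3}{6745} - \left(\left(-17\right) \left(-5\right) + \left(11 - 11\right)\right) = - \frac{3}{6745} - \left(85 + 0\right) = - \frac{3}{6745} - 85 = - \frac{573328}{6745}$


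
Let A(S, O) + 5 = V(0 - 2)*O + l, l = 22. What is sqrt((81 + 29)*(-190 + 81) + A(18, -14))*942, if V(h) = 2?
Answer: 942*I*sqrt(12001) ≈ 1.032e+5*I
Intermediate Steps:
A(S, O) = 17 + 2*O (A(S, O) = -5 + (2*O + 22) = -5 + (22 + 2*O) = 17 + 2*O)
sqrt((81 + 29)*(-190 + 81) + A(18, -14))*942 = sqrt((81 + 29)*(-190 + 81) + (17 + 2*(-14)))*942 = sqrt(110*(-109) + (17 - 28))*942 = sqrt(-11990 - 11)*942 = sqrt(-12001)*942 = (I*sqrt(12001))*942 = 942*I*sqrt(12001)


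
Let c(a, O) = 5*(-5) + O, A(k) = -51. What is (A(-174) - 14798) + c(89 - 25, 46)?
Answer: -14828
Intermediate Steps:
c(a, O) = -25 + O
(A(-174) - 14798) + c(89 - 25, 46) = (-51 - 14798) + (-25 + 46) = -14849 + 21 = -14828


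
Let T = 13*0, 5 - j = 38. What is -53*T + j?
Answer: -33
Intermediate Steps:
j = -33 (j = 5 - 1*38 = 5 - 38 = -33)
T = 0
-53*T + j = -53*0 - 33 = 0 - 33 = -33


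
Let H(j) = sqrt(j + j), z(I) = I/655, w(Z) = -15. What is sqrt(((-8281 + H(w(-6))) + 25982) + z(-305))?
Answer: sqrt(303758870 + 17161*I*sqrt(30))/131 ≈ 133.04 + 0.020584*I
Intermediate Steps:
z(I) = I/655 (z(I) = I*(1/655) = I/655)
H(j) = sqrt(2)*sqrt(j) (H(j) = sqrt(2*j) = sqrt(2)*sqrt(j))
sqrt(((-8281 + H(w(-6))) + 25982) + z(-305)) = sqrt(((-8281 + sqrt(2)*sqrt(-15)) + 25982) + (1/655)*(-305)) = sqrt(((-8281 + sqrt(2)*(I*sqrt(15))) + 25982) - 61/131) = sqrt(((-8281 + I*sqrt(30)) + 25982) - 61/131) = sqrt((17701 + I*sqrt(30)) - 61/131) = sqrt(2318770/131 + I*sqrt(30))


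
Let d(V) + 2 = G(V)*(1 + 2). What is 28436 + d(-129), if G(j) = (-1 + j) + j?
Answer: 27657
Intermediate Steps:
G(j) = -1 + 2*j
d(V) = -5 + 6*V (d(V) = -2 + (-1 + 2*V)*(1 + 2) = -2 + (-1 + 2*V)*3 = -2 + (-3 + 6*V) = -5 + 6*V)
28436 + d(-129) = 28436 + (-5 + 6*(-129)) = 28436 + (-5 - 774) = 28436 - 779 = 27657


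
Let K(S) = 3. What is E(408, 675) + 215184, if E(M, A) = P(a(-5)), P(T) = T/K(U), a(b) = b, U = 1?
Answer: 645547/3 ≈ 2.1518e+5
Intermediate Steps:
P(T) = T/3
E(M, A) = -5/3 (E(M, A) = (⅓)*(-5) = -5/3)
E(408, 675) + 215184 = -5/3 + 215184 = 645547/3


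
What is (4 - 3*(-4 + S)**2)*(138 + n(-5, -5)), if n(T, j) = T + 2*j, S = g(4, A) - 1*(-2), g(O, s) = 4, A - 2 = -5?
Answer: -984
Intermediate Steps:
A = -3 (A = 2 - 5 = -3)
S = 6 (S = 4 - 1*(-2) = 4 + 2 = 6)
(4 - 3*(-4 + S)**2)*(138 + n(-5, -5)) = (4 - 3*(-4 + 6)**2)*(138 + (-5 + 2*(-5))) = (4 - 3*2**2)*(138 + (-5 - 10)) = (4 - 3*4)*(138 - 15) = (4 - 12)*123 = -8*123 = -984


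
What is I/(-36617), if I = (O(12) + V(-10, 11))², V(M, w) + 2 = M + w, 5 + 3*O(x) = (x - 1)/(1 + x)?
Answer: -961/6188273 ≈ -0.00015529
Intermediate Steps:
O(x) = -5/3 + (-1 + x)/(3*(1 + x)) (O(x) = -5/3 + ((x - 1)/(1 + x))/3 = -5/3 + ((-1 + x)/(1 + x))/3 = -5/3 + (-1 + x)/(3*(1 + x)))
V(M, w) = -2 + M + w (V(M, w) = -2 + (M + w) = -2 + M + w)
I = 961/169 (I = (2*(-3 - 2*12)/(3*(1 + 12)) + (-2 - 10 + 11))² = ((⅔)*(-3 - 24)/13 - 1)² = ((⅔)*(1/13)*(-27) - 1)² = (-18/13 - 1)² = (-31/13)² = 961/169 ≈ 5.6864)
I/(-36617) = (961/169)/(-36617) = (961/169)*(-1/36617) = -961/6188273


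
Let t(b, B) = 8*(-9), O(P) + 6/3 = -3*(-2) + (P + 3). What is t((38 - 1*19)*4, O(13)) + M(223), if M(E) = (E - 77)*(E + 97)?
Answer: 46648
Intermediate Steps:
M(E) = (-77 + E)*(97 + E)
O(P) = 7 + P (O(P) = -2 + (-3*(-2) + (P + 3)) = -2 + (6 + (3 + P)) = -2 + (9 + P) = 7 + P)
t(b, B) = -72
t((38 - 1*19)*4, O(13)) + M(223) = -72 + (-7469 + 223**2 + 20*223) = -72 + (-7469 + 49729 + 4460) = -72 + 46720 = 46648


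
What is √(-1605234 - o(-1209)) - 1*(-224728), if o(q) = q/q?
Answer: 224728 + I*√1605235 ≈ 2.2473e+5 + 1267.0*I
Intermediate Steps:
o(q) = 1
√(-1605234 - o(-1209)) - 1*(-224728) = √(-1605234 - 1*1) - 1*(-224728) = √(-1605234 - 1) + 224728 = √(-1605235) + 224728 = I*√1605235 + 224728 = 224728 + I*√1605235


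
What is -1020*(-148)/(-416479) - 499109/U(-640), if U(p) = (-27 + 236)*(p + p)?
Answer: 167483598011/111416462080 ≈ 1.5032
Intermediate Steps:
U(p) = 418*p (U(p) = 209*(2*p) = 418*p)
-1020*(-148)/(-416479) - 499109/U(-640) = -1020*(-148)/(-416479) - 499109/(418*(-640)) = 150960*(-1/416479) - 499109/(-267520) = -150960/416479 - 499109*(-1/267520) = -150960/416479 + 499109/267520 = 167483598011/111416462080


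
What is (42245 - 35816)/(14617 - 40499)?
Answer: -6429/25882 ≈ -0.24840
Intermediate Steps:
(42245 - 35816)/(14617 - 40499) = 6429/(-25882) = 6429*(-1/25882) = -6429/25882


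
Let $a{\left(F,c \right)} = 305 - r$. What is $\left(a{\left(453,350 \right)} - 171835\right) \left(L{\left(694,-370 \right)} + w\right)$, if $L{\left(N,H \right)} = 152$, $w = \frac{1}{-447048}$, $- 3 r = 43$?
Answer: $- \frac{34964134988365}{1341144} \approx -2.607 \cdot 10^{7}$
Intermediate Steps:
$r = - \frac{43}{3}$ ($r = \left(- \frac{1}{3}\right) 43 = - \frac{43}{3} \approx -14.333$)
$w = - \frac{1}{447048} \approx -2.2369 \cdot 10^{-6}$
$a{\left(F,c \right)} = \frac{958}{3}$ ($a{\left(F,c \right)} = 305 - - \frac{43}{3} = 305 + \frac{43}{3} = \frac{958}{3}$)
$\left(a{\left(453,350 \right)} - 171835\right) \left(L{\left(694,-370 \right)} + w\right) = \left(\frac{958}{3} - 171835\right) \left(152 - \frac{1}{447048}\right) = \left(- \frac{514547}{3}\right) \frac{67951295}{447048} = - \frac{34964134988365}{1341144}$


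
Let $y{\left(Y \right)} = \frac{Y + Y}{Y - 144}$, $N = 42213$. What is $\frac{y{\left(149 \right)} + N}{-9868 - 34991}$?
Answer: $- \frac{211363}{224295} \approx -0.94234$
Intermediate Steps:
$y{\left(Y \right)} = \frac{2 Y}{-144 + Y}$
$\frac{y{\left(149 \right)} + N}{-9868 - 34991} = \frac{2 \cdot 149 \frac{1}{-144 + 149} + 42213}{-9868 - 34991} = \frac{2 \cdot 149 \cdot \frac{1}{5} + 42213}{-44859} = \left(2 \cdot 149 \cdot \frac{1}{5} + 42213\right) \left(- \frac{1}{44859}\right) = \left(\frac{298}{5} + 42213\right) \left(- \frac{1}{44859}\right) = \frac{211363}{5} \left(- \frac{1}{44859}\right) = - \frac{211363}{224295}$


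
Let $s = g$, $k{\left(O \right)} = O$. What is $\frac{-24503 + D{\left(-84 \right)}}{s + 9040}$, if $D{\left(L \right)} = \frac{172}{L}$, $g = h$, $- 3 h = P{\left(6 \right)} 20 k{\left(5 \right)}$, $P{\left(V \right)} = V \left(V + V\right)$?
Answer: $- \frac{257303}{69720} \approx -3.6905$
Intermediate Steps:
$P{\left(V \right)} = 2 V^{2}$ ($P{\left(V \right)} = V 2 V = 2 V^{2}$)
$h = -2400$ ($h = - \frac{2 \cdot 6^{2} \cdot 20 \cdot 5}{3} = - \frac{2 \cdot 36 \cdot 20 \cdot 5}{3} = - \frac{72 \cdot 20 \cdot 5}{3} = - \frac{1440 \cdot 5}{3} = \left(- \frac{1}{3}\right) 7200 = -2400$)
$g = -2400$
$s = -2400$
$\frac{-24503 + D{\left(-84 \right)}}{s + 9040} = \frac{-24503 + \frac{172}{-84}}{-2400 + 9040} = \frac{-24503 + 172 \left(- \frac{1}{84}\right)}{6640} = \left(-24503 - \frac{43}{21}\right) \frac{1}{6640} = \left(- \frac{514606}{21}\right) \frac{1}{6640} = - \frac{257303}{69720}$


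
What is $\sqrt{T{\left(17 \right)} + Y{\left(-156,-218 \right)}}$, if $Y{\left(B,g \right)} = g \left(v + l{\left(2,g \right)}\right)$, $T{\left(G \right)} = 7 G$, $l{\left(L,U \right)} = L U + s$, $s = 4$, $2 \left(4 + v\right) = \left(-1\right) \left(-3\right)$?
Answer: $2 \sqrt{23710} \approx 307.96$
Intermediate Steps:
$v = - \frac{5}{2}$ ($v = -4 + \frac{\left(-1\right) \left(-3\right)}{2} = -4 + \frac{1}{2} \cdot 3 = -4 + \frac{3}{2} = - \frac{5}{2} \approx -2.5$)
$l{\left(L,U \right)} = 4 + L U$ ($l{\left(L,U \right)} = L U + 4 = 4 + L U$)
$Y{\left(B,g \right)} = g \left(\frac{3}{2} + 2 g\right)$ ($Y{\left(B,g \right)} = g \left(- \frac{5}{2} + \left(4 + 2 g\right)\right) = g \left(\frac{3}{2} + 2 g\right)$)
$\sqrt{T{\left(17 \right)} + Y{\left(-156,-218 \right)}} = \sqrt{7 \cdot 17 + \frac{1}{2} \left(-218\right) \left(3 + 4 \left(-218\right)\right)} = \sqrt{119 + \frac{1}{2} \left(-218\right) \left(3 - 872\right)} = \sqrt{119 + \frac{1}{2} \left(-218\right) \left(-869\right)} = \sqrt{119 + 94721} = \sqrt{94840} = 2 \sqrt{23710}$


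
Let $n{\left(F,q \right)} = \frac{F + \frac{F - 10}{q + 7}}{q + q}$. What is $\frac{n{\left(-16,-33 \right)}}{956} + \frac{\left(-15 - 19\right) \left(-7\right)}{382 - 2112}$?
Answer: $- \frac{2498483}{18192680} \approx -0.13733$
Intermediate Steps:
$n{\left(F,q \right)} = \frac{F + \frac{-10 + F}{7 + q}}{2 q}$
$\frac{n{\left(-16,-33 \right)}}{956} + \frac{\left(-15 - 19\right) \left(-7\right)}{382 - 2112} = \frac{\frac{1}{2} \frac{1}{-33} \frac{1}{7 - 33} \left(-10 + 8 \left(-16\right) - -528\right)}{956} + \frac{\left(-15 - 19\right) \left(-7\right)}{382 - 2112} = \frac{1}{2} \left(- \frac{1}{33}\right) \frac{1}{-26} \left(-10 - 128 + 528\right) \frac{1}{956} + \frac{\left(-34\right) \left(-7\right)}{-1730} = \frac{1}{2} \left(- \frac{1}{33}\right) \left(- \frac{1}{26}\right) 390 \cdot \frac{1}{956} + 238 \left(- \frac{1}{1730}\right) = \frac{5}{22} \cdot \frac{1}{956} - \frac{119}{865} = \frac{5}{21032} - \frac{119}{865} = - \frac{2498483}{18192680}$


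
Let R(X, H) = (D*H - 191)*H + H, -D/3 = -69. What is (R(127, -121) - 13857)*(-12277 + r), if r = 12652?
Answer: 1139932500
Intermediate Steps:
D = 207 (D = -3*(-69) = 207)
R(X, H) = H + H*(-191 + 207*H) (R(X, H) = (207*H - 191)*H + H = (-191 + 207*H)*H + H = H*(-191 + 207*H) + H = H + H*(-191 + 207*H))
(R(127, -121) - 13857)*(-12277 + r) = (-121*(-190 + 207*(-121)) - 13857)*(-12277 + 12652) = (-121*(-190 - 25047) - 13857)*375 = (-121*(-25237) - 13857)*375 = (3053677 - 13857)*375 = 3039820*375 = 1139932500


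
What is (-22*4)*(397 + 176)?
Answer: -50424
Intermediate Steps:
(-22*4)*(397 + 176) = -88*573 = -50424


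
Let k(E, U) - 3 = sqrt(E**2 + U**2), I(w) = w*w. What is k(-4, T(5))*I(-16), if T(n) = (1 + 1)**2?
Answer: 768 + 1024*sqrt(2) ≈ 2216.2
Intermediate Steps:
I(w) = w**2
T(n) = 4 (T(n) = 2**2 = 4)
k(E, U) = 3 + sqrt(E**2 + U**2)
k(-4, T(5))*I(-16) = (3 + sqrt((-4)**2 + 4**2))*(-16)**2 = (3 + sqrt(16 + 16))*256 = (3 + sqrt(32))*256 = (3 + 4*sqrt(2))*256 = 768 + 1024*sqrt(2)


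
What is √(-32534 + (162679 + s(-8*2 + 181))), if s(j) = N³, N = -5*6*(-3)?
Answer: √859145 ≈ 926.90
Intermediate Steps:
N = 90 (N = -30*(-3) = 90)
s(j) = 729000 (s(j) = 90³ = 729000)
√(-32534 + (162679 + s(-8*2 + 181))) = √(-32534 + (162679 + 729000)) = √(-32534 + 891679) = √859145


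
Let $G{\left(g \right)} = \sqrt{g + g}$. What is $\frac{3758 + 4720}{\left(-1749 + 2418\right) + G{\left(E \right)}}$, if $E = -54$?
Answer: $\frac{630198}{49741} - \frac{5652 i \sqrt{3}}{49741} \approx 12.67 - 0.19681 i$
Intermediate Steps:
$G{\left(g \right)} = \sqrt{2} \sqrt{g}$ ($G{\left(g \right)} = \sqrt{2 g} = \sqrt{2} \sqrt{g}$)
$\frac{3758 + 4720}{\left(-1749 + 2418\right) + G{\left(E \right)}} = \frac{3758 + 4720}{\left(-1749 + 2418\right) + \sqrt{2} \sqrt{-54}} = \frac{8478}{669 + \sqrt{2} \cdot 3 i \sqrt{6}} = \frac{8478}{669 + 6 i \sqrt{3}}$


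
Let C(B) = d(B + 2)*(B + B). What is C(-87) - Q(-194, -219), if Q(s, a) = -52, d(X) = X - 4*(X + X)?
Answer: -103478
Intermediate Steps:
d(X) = -7*X (d(X) = X - 8*X = -7*X)
C(B) = 2*B*(-14 - 7*B) (C(B) = (-7*(B + 2))*(B + B) = (-7*(2 + B))*(2*B) = (-14 - 7*B)*(2*B) = 2*B*(-14 - 7*B))
C(-87) - Q(-194, -219) = 14*(-87)*(-2 - 1*(-87)) - 1*(-52) = 14*(-87)*(-2 + 87) + 52 = 14*(-87)*85 + 52 = -103530 + 52 = -103478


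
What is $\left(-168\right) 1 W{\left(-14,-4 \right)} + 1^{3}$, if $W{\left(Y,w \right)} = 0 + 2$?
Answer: $-335$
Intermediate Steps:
$W{\left(Y,w \right)} = 2$
$\left(-168\right) 1 W{\left(-14,-4 \right)} + 1^{3} = \left(-168\right) 1 \cdot 2 + 1^{3} = \left(-168\right) 2 + 1 = -336 + 1 = -335$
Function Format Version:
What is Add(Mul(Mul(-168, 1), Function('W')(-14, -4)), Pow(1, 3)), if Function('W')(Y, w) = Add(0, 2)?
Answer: -335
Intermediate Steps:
Function('W')(Y, w) = 2
Add(Mul(Mul(-168, 1), Function('W')(-14, -4)), Pow(1, 3)) = Add(Mul(Mul(-168, 1), 2), Pow(1, 3)) = Add(Mul(-168, 2), 1) = Add(-336, 1) = -335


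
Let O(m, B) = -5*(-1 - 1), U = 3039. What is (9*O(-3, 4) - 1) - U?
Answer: -2950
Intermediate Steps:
O(m, B) = 10 (O(m, B) = -5*(-2) = 10)
(9*O(-3, 4) - 1) - U = (9*10 - 1) - 1*3039 = (90 - 1) - 3039 = 89 - 3039 = -2950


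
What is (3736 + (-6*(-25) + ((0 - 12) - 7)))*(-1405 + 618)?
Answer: -3043329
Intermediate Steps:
(3736 + (-6*(-25) + ((0 - 12) - 7)))*(-1405 + 618) = (3736 + (150 + (-12 - 7)))*(-787) = (3736 + (150 - 19))*(-787) = (3736 + 131)*(-787) = 3867*(-787) = -3043329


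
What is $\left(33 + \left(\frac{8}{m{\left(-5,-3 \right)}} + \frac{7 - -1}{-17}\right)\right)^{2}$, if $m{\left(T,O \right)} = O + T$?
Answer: $\frac{287296}{289} \approx 994.1$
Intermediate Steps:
$\left(33 + \left(\frac{8}{m{\left(-5,-3 \right)}} + \frac{7 - -1}{-17}\right)\right)^{2} = \left(33 + \left(\frac{8}{-3 - 5} + \frac{7 - -1}{-17}\right)\right)^{2} = \left(33 + \left(\frac{8}{-8} + \left(7 + 1\right) \left(- \frac{1}{17}\right)\right)\right)^{2} = \left(33 + \left(8 \left(- \frac{1}{8}\right) + 8 \left(- \frac{1}{17}\right)\right)\right)^{2} = \left(33 - \frac{25}{17}\right)^{2} = \left(\frac{536}{17}\right)^{2} = \frac{287296}{289}$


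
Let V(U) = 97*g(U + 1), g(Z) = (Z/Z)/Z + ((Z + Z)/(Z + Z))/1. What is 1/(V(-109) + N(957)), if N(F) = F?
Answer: 108/113735 ≈ 0.00094958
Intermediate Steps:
g(Z) = 1 + 1/Z (g(Z) = 1/Z + ((2*Z)/((2*Z)))*1 = 1/Z + ((2*Z)*(1/(2*Z)))*1 = 1/Z + 1*1 = 1/Z + 1 = 1 + 1/Z)
V(U) = 97*(2 + U)/(1 + U) (V(U) = 97*((1 + (U + 1))/(U + 1)) = 97*((1 + (1 + U))/(1 + U)) = 97*((2 + U)/(1 + U)) = 97*(2 + U)/(1 + U))
1/(V(-109) + N(957)) = 1/(97*(2 - 109)/(1 - 109) + 957) = 1/(97*(-107)/(-108) + 957) = 1/(97*(-1/108)*(-107) + 957) = 1/(10379/108 + 957) = 1/(113735/108) = 108/113735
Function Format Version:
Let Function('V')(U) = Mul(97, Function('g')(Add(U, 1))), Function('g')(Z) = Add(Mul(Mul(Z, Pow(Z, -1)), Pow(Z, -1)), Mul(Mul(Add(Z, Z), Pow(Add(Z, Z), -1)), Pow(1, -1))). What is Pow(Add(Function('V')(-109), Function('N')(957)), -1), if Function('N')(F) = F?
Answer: Rational(108, 113735) ≈ 0.00094958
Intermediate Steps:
Function('g')(Z) = Add(1, Pow(Z, -1)) (Function('g')(Z) = Add(Mul(1, Pow(Z, -1)), Mul(Mul(Mul(2, Z), Pow(Mul(2, Z), -1)), 1)) = Add(Pow(Z, -1), Mul(Mul(Mul(2, Z), Mul(Rational(1, 2), Pow(Z, -1))), 1)) = Add(Pow(Z, -1), Mul(1, 1)) = Add(Pow(Z, -1), 1) = Add(1, Pow(Z, -1)))
Function('V')(U) = Mul(97, Pow(Add(1, U), -1), Add(2, U)) (Function('V')(U) = Mul(97, Mul(Pow(Add(U, 1), -1), Add(1, Add(U, 1)))) = Mul(97, Mul(Pow(Add(1, U), -1), Add(1, Add(1, U)))) = Mul(97, Mul(Pow(Add(1, U), -1), Add(2, U))) = Mul(97, Pow(Add(1, U), -1), Add(2, U)))
Pow(Add(Function('V')(-109), Function('N')(957)), -1) = Pow(Add(Mul(97, Pow(Add(1, -109), -1), Add(2, -109)), 957), -1) = Pow(Add(Mul(97, Pow(-108, -1), -107), 957), -1) = Pow(Add(Mul(97, Rational(-1, 108), -107), 957), -1) = Pow(Add(Rational(10379, 108), 957), -1) = Pow(Rational(113735, 108), -1) = Rational(108, 113735)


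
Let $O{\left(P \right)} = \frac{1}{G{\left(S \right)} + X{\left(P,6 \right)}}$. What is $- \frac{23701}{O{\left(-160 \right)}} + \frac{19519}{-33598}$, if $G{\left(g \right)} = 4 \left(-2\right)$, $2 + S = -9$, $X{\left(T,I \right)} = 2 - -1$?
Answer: $\frac{3981511471}{33598} \approx 1.185 \cdot 10^{5}$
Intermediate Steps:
$X{\left(T,I \right)} = 3$ ($X{\left(T,I \right)} = 2 + 1 = 3$)
$S = -11$ ($S = -2 - 9 = -11$)
$G{\left(g \right)} = -8$
$O{\left(P \right)} = - \frac{1}{5}$ ($O{\left(P \right)} = \frac{1}{-8 + 3} = \frac{1}{-5} = - \frac{1}{5}$)
$- \frac{23701}{O{\left(-160 \right)}} + \frac{19519}{-33598} = - \frac{23701}{- \frac{1}{5}} + \frac{19519}{-33598} = \left(-23701\right) \left(-5\right) + 19519 \left(- \frac{1}{33598}\right) = 118505 - \frac{19519}{33598} = \frac{3981511471}{33598}$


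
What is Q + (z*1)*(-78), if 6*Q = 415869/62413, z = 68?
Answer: -661938481/124826 ≈ -5302.9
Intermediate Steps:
Q = 138623/124826 (Q = (415869/62413)/6 = (415869*(1/62413))/6 = (⅙)*(415869/62413) = 138623/124826 ≈ 1.1105)
Q + (z*1)*(-78) = 138623/124826 + (68*1)*(-78) = 138623/124826 + 68*(-78) = 138623/124826 - 5304 = -661938481/124826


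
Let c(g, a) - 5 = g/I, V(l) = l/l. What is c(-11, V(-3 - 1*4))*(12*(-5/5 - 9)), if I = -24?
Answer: -655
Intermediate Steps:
V(l) = 1
c(g, a) = 5 - g/24 (c(g, a) = 5 + g/(-24) = 5 + g*(-1/24) = 5 - g/24)
c(-11, V(-3 - 1*4))*(12*(-5/5 - 9)) = (5 - 1/24*(-11))*(12*(-5/5 - 9)) = (5 + 11/24)*(12*(-5*1/5 - 9)) = 131*(12*(-1 - 9))/24 = 131*(12*(-10))/24 = (131/24)*(-120) = -655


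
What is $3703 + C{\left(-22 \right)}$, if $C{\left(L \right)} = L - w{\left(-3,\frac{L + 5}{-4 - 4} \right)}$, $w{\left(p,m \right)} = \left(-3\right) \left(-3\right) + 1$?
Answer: $3671$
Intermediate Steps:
$w{\left(p,m \right)} = 10$ ($w{\left(p,m \right)} = 9 + 1 = 10$)
$C{\left(L \right)} = -10 + L$ ($C{\left(L \right)} = L - 10 = -10 + L$)
$3703 + C{\left(-22 \right)} = 3703 - 32 = 3671$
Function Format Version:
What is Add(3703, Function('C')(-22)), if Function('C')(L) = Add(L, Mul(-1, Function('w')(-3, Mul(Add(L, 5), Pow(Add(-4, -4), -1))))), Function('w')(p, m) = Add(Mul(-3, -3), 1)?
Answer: 3671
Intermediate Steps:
Function('w')(p, m) = 10 (Function('w')(p, m) = Add(9, 1) = 10)
Function('C')(L) = Add(-10, L) (Function('C')(L) = Add(L, Mul(-1, 10)) = Add(L, -10) = Add(-10, L))
Add(3703, Function('C')(-22)) = Add(3703, Add(-10, -22)) = Add(3703, -32) = 3671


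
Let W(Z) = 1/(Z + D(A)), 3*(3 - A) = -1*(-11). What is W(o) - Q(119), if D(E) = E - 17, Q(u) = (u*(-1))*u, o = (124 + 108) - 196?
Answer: 778858/55 ≈ 14161.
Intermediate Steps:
o = 36 (o = 232 - 196 = 36)
Q(u) = -u**2 (Q(u) = (-u)*u = -u**2)
A = -2/3 (A = 3 - (-1)*(-11)/3 = 3 - 1/3*11 = 3 - 11/3 = -2/3 ≈ -0.66667)
D(E) = -17 + E
W(Z) = 1/(-53/3 + Z) (W(Z) = 1/(Z + (-17 - 2/3)) = 1/(Z - 53/3) = 1/(-53/3 + Z))
W(o) - Q(119) = 3/(-53 + 3*36) - (-1)*119**2 = 3/(-53 + 108) - (-1)*14161 = 3/55 - 1*(-14161) = 3*(1/55) + 14161 = 3/55 + 14161 = 778858/55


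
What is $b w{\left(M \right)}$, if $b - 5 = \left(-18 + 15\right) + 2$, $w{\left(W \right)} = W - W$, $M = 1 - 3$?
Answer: $0$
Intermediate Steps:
$M = -2$ ($M = 1 - 3 = -2$)
$w{\left(W \right)} = 0$
$b = 4$ ($b = 5 + \left(\left(-18 + 15\right) + 2\right) = 5 + \left(-3 + 2\right) = 5 - 1 = 4$)
$b w{\left(M \right)} = 4 \cdot 0 = 0$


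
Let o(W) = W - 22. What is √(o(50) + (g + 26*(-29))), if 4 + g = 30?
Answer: 10*I*√7 ≈ 26.458*I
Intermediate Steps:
g = 26 (g = -4 + 30 = 26)
o(W) = -22 + W
√(o(50) + (g + 26*(-29))) = √((-22 + 50) + (26 + 26*(-29))) = √(28 + (26 - 754)) = √(28 - 728) = √(-700) = 10*I*√7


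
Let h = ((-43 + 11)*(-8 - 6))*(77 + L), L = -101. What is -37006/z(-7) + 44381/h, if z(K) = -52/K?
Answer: -696881849/139776 ≈ -4985.7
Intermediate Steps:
h = -10752 (h = ((-43 + 11)*(-8 - 6))*(77 - 101) = -32*(-14)*(-24) = 448*(-24) = -10752)
-37006/z(-7) + 44381/h = -37006/((-52/(-7))) + 44381/(-10752) = -37006/((-52*(-⅐))) + 44381*(-1/10752) = -37006/52/7 - 44381/10752 = -37006*7/52 - 44381/10752 = -129521/26 - 44381/10752 = -696881849/139776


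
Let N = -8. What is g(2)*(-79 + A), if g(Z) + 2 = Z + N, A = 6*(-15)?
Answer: 1352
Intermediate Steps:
A = -90
g(Z) = -10 + Z (g(Z) = -2 + (Z - 8) = -2 + (-8 + Z) = -10 + Z)
g(2)*(-79 + A) = (-10 + 2)*(-79 - 90) = -8*(-169) = 1352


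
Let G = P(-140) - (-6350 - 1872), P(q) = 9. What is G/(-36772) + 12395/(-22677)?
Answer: -642443327/833878644 ≈ -0.77043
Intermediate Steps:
G = 8231 (G = 9 - (-6350 - 1872) = 9 - 1*(-8222) = 9 + 8222 = 8231)
G/(-36772) + 12395/(-22677) = 8231/(-36772) + 12395/(-22677) = 8231*(-1/36772) + 12395*(-1/22677) = -8231/36772 - 12395/22677 = -642443327/833878644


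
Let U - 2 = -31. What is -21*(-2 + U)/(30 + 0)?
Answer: 217/10 ≈ 21.700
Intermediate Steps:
U = -29 (U = 2 - 31 = -29)
-21*(-2 + U)/(30 + 0) = -21*(-2 - 29)/(30 + 0) = -(-651)/30 = -21*(-31/30) = 217/10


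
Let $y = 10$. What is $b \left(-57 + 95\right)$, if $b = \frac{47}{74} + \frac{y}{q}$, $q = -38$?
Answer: $\frac{523}{37} \approx 14.135$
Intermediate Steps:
$b = \frac{523}{1406}$ ($b = \frac{47}{74} + \frac{10}{-38} = 47 \cdot \frac{1}{74} + 10 \left(- \frac{1}{38}\right) = \frac{47}{74} - \frac{5}{19} = \frac{523}{1406} \approx 0.37198$)
$b \left(-57 + 95\right) = \frac{523 \left(-57 + 95\right)}{1406} = \frac{523}{1406} \cdot 38 = \frac{523}{37}$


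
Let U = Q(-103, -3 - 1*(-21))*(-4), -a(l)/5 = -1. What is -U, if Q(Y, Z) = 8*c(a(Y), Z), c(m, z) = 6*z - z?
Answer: 2880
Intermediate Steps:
a(l) = 5 (a(l) = -5*(-1) = 5)
c(m, z) = 5*z
Q(Y, Z) = 40*Z (Q(Y, Z) = 8*(5*Z) = 40*Z)
U = -2880 (U = (40*(-3 - 1*(-21)))*(-4) = (40*(-3 + 21))*(-4) = (40*18)*(-4) = 720*(-4) = -2880)
-U = -1*(-2880) = 2880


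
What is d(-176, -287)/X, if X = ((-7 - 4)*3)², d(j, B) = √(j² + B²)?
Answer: √113345/1089 ≈ 0.30915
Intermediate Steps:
d(j, B) = √(B² + j²)
X = 1089 (X = (-11*3)² = (-33)² = 1089)
d(-176, -287)/X = √((-287)² + (-176)²)/1089 = √(82369 + 30976)*(1/1089) = √113345*(1/1089) = √113345/1089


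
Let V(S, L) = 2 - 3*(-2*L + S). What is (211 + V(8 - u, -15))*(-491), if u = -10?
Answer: -33879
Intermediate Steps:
V(S, L) = 2 - 3*S + 6*L (V(S, L) = 2 - 3*(S - 2*L) = 2 + (-3*S + 6*L) = 2 - 3*S + 6*L)
(211 + V(8 - u, -15))*(-491) = (211 + (2 - 3*(8 - 1*(-10)) + 6*(-15)))*(-491) = (211 + (2 - 3*(8 + 10) - 90))*(-491) = (211 + (2 - 3*18 - 90))*(-491) = (211 + (2 - 54 - 90))*(-491) = (211 - 142)*(-491) = 69*(-491) = -33879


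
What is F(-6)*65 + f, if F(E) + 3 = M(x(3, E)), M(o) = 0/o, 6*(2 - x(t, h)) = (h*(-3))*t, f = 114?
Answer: -81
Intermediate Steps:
x(t, h) = 2 + h*t/2 (x(t, h) = 2 - h*(-3)*t/6 = 2 - (-3*h)*t/6 = 2 - (-1)*h*t/2 = 2 + h*t/2)
M(o) = 0
F(E) = -3 (F(E) = -3 + 0 = -3)
F(-6)*65 + f = -3*65 + 114 = -195 + 114 = -81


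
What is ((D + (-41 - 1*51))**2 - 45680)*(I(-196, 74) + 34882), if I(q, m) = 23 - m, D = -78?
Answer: -584464180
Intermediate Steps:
((D + (-41 - 1*51))**2 - 45680)*(I(-196, 74) + 34882) = ((-78 + (-41 - 1*51))**2 - 45680)*((23 - 1*74) + 34882) = ((-78 + (-41 - 51))**2 - 45680)*((23 - 74) + 34882) = ((-78 - 92)**2 - 45680)*(-51 + 34882) = ((-170)**2 - 45680)*34831 = (28900 - 45680)*34831 = -16780*34831 = -584464180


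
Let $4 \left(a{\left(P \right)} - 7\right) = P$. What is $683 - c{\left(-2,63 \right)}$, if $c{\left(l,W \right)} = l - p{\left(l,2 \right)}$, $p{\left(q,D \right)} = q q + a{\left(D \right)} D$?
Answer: $704$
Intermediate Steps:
$a{\left(P \right)} = 7 + \frac{P}{4}$
$p{\left(q,D \right)} = q^{2} + D \left(7 + \frac{D}{4}\right)$ ($p{\left(q,D \right)} = q q + \left(7 + \frac{D}{4}\right) D = q^{2} + D \left(7 + \frac{D}{4}\right)$)
$c{\left(l,W \right)} = -15 + l - l^{2}$ ($c{\left(l,W \right)} = l - \left(l^{2} + \frac{1}{4} \cdot 2 \left(28 + 2\right)\right) = l - \left(l^{2} + \frac{1}{4} \cdot 2 \cdot 30\right) = l - \left(l^{2} + 15\right) = l - \left(15 + l^{2}\right) = -15 + l - l^{2}$)
$683 - c{\left(-2,63 \right)} = 683 - \left(-15 - 2 - \left(-2\right)^{2}\right) = 683 - \left(-15 - 2 - 4\right) = 683 - -21 = 683 + 21 = 704$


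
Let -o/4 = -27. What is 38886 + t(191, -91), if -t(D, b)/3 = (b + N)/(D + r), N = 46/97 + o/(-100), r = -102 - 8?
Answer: 848760998/21825 ≈ 38889.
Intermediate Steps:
o = 108 (o = -4*(-27) = 108)
r = -110
N = -1469/2425 (N = 46/97 + 108/(-100) = 46*(1/97) + 108*(-1/100) = 46/97 - 27/25 = -1469/2425 ≈ -0.60577)
t(D, b) = -3*(-1469/2425 + b)/(-110 + D) (t(D, b) = -3*(b - 1469/2425)/(D - 110) = -3*(-1469/2425 + b)/(-110 + D))
38886 + t(191, -91) = 38886 + 3*(1469 - 2425*(-91))/(2425*(-110 + 191)) = 38886 + (3/2425)*(1469 + 220675)/81 = 38886 + (3/2425)*(1/81)*222144 = 38886 + 74048/21825 = 848760998/21825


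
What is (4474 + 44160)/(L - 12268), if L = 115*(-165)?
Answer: -48634/31243 ≈ -1.5566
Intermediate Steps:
L = -18975
(4474 + 44160)/(L - 12268) = (4474 + 44160)/(-18975 - 12268) = 48634/(-31243) = 48634*(-1/31243) = -48634/31243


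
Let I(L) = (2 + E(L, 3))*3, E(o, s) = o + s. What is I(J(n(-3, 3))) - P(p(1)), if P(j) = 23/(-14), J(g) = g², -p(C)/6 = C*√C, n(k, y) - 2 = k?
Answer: 275/14 ≈ 19.643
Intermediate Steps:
n(k, y) = 2 + k
p(C) = -6*C^(3/2) (p(C) = -6*C*√C = -6*C^(3/2))
I(L) = 15 + 3*L (I(L) = (2 + (L + 3))*3 = (2 + (3 + L))*3 = (5 + L)*3 = 15 + 3*L)
P(j) = -23/14 (P(j) = 23*(-1/14) = -23/14)
I(J(n(-3, 3))) - P(p(1)) = (15 + 3*(2 - 3)²) - 1*(-23/14) = (15 + 3*(-1)²) + 23/14 = (15 + 3*1) + 23/14 = (15 + 3) + 23/14 = 18 + 23/14 = 275/14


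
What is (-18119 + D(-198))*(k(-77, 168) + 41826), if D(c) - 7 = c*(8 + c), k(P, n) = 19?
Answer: 816312260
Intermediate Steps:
D(c) = 7 + c*(8 + c)
(-18119 + D(-198))*(k(-77, 168) + 41826) = (-18119 + (7 + (-198)**2 + 8*(-198)))*(19 + 41826) = (-18119 + (7 + 39204 - 1584))*41845 = (-18119 + 37627)*41845 = 19508*41845 = 816312260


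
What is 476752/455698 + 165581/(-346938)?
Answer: 44974227419/79049476362 ≈ 0.56894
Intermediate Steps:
476752/455698 + 165581/(-346938) = 476752*(1/455698) + 165581*(-1/346938) = 238376/227849 - 165581/346938 = 44974227419/79049476362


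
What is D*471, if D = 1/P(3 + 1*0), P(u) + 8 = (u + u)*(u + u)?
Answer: 471/28 ≈ 16.821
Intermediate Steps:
P(u) = -8 + 4*u² (P(u) = -8 + (u + u)*(u + u) = -8 + (2*u)*(2*u) = -8 + 4*u²)
D = 1/28 (D = 1/(-8 + 4*(3 + 1*0)²) = 1/(-8 + 4*(3 + 0)²) = 1/(-8 + 4*3²) = 1/(-8 + 4*9) = 1/(-8 + 36) = 1/28 ≈ 0.035714)
D*471 = (1/28)*471 = 471/28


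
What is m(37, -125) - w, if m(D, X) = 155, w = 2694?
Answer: -2539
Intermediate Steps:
m(37, -125) - w = 155 - 1*2694 = 155 - 2694 = -2539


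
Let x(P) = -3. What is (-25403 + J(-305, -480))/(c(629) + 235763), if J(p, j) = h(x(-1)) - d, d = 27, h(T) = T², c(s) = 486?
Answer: -25421/236249 ≈ -0.10760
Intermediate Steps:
J(p, j) = -18 (J(p, j) = (-3)² - 1*27 = 9 - 27 = -18)
(-25403 + J(-305, -480))/(c(629) + 235763) = (-25403 - 18)/(486 + 235763) = -25421/236249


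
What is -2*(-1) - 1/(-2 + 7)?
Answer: 9/5 ≈ 1.8000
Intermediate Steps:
-2*(-1) - 1/(-2 + 7) = 2 - 1/5 = 2 + (⅕)*(-1) = 2 - ⅕ = 9/5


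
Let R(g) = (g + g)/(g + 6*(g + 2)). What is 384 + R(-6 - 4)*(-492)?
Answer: 6216/29 ≈ 214.34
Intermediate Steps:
R(g) = 2*g/(12 + 7*g) (R(g) = (2*g)/(g + 6*(2 + g)) = (2*g)/(g + (12 + 6*g)) = (2*g)/(12 + 7*g) = 2*g/(12 + 7*g))
384 + R(-6 - 4)*(-492) = 384 + (2*(-6 - 4)/(12 + 7*(-6 - 4)))*(-492) = 384 + (2*(-10)/(12 + 7*(-10)))*(-492) = 384 + (2*(-10)/(12 - 70))*(-492) = 384 + (2*(-10)/(-58))*(-492) = 384 + (2*(-10)*(-1/58))*(-492) = 384 + (10/29)*(-492) = 384 - 4920/29 = 6216/29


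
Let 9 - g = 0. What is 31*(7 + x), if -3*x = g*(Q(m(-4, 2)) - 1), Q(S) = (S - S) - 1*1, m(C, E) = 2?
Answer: 403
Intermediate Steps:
g = 9 (g = 9 - 1*0 = 9 + 0 = 9)
Q(S) = -1 (Q(S) = 0 - 1 = -1)
x = 6 (x = -3*(-1 - 1) = -3*(-2) = -1/3*(-18) = 6)
31*(7 + x) = 31*(7 + 6) = 31*13 = 403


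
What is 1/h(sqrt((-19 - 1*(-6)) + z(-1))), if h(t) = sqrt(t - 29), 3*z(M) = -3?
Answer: 1/sqrt(-29 + I*sqrt(14)) ≈ 0.011856 - 0.18455*I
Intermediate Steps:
z(M) = -1 (z(M) = (1/3)*(-3) = -1)
h(t) = sqrt(-29 + t)
1/h(sqrt((-19 - 1*(-6)) + z(-1))) = 1/(sqrt(-29 + sqrt((-19 - 1*(-6)) - 1))) = 1/(sqrt(-29 + sqrt((-19 + 6) - 1))) = 1/(sqrt(-29 + sqrt(-13 - 1))) = 1/(sqrt(-29 + sqrt(-14))) = 1/(sqrt(-29 + I*sqrt(14))) = 1/sqrt(-29 + I*sqrt(14))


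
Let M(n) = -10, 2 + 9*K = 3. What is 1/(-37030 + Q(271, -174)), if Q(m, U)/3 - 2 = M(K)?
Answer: -1/37054 ≈ -2.6988e-5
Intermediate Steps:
K = ⅑ (K = -2/9 + (⅑)*3 = -2/9 + ⅓ = ⅑ ≈ 0.11111)
Q(m, U) = -24 (Q(m, U) = 6 + 3*(-10) = 6 - 30 = -24)
1/(-37030 + Q(271, -174)) = 1/(-37030 - 24) = 1/(-37054) = -1/37054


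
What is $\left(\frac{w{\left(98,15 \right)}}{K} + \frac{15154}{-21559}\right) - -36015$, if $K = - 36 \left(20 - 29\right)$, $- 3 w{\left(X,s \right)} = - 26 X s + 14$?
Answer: $\frac{377757905843}{10477674} \approx 36054.0$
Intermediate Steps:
$w{\left(X,s \right)} = - \frac{14}{3} + \frac{26 X s}{3}$ ($w{\left(X,s \right)} = - \frac{- 26 X s + 14}{3} = - \frac{14 - 26 X s}{3} = - \frac{14}{3} + \frac{26 X s}{3}$)
$K = 324$ ($K = \left(-36\right) \left(-9\right) = 324$)
$\left(\frac{w{\left(98,15 \right)}}{K} + \frac{15154}{-21559}\right) - -36015 = \left(\frac{- \frac{14}{3} + \frac{26}{3} \cdot 98 \cdot 15}{324} + \frac{15154}{-21559}\right) - -36015 = \left(\left(- \frac{14}{3} + 12740\right) \frac{1}{324} + 15154 \left(- \frac{1}{21559}\right)\right) + 36015 = \left(\frac{38206}{3} \cdot \frac{1}{324} - \frac{15154}{21559}\right) + 36015 = \left(\frac{19103}{486} - \frac{15154}{21559}\right) + 36015 = \frac{404476733}{10477674} + 36015 = \frac{377757905843}{10477674}$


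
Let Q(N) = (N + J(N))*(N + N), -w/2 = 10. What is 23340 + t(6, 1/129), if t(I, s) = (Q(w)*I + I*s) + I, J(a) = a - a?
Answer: 1210280/43 ≈ 28146.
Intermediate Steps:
w = -20 (w = -2*10 = -20)
J(a) = 0
Q(N) = 2*N² (Q(N) = (N + 0)*(N + N) = N*(2*N) = 2*N²)
t(I, s) = 801*I + I*s (t(I, s) = ((2*(-20)²)*I + I*s) + I = ((2*400)*I + I*s) + I = (800*I + I*s) + I = 801*I + I*s)
23340 + t(6, 1/129) = 23340 + 6*(801 + 1/129) = 23340 + 6*(103330/129) = 23340 + 206660/43 = 1210280/43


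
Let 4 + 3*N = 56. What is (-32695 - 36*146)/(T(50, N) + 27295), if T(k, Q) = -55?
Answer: -37951/27240 ≈ -1.3932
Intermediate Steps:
N = 52/3 (N = -4/3 + (⅓)*56 = -4/3 + 56/3 = 52/3 ≈ 17.333)
(-32695 - 36*146)/(T(50, N) + 27295) = (-32695 - 36*146)/(-55 + 27295) = (-32695 - 5256)/27240 = -37951*1/27240 = -37951/27240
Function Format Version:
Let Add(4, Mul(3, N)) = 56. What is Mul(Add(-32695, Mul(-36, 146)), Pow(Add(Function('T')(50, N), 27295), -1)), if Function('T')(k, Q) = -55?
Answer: Rational(-37951, 27240) ≈ -1.3932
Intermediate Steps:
N = Rational(52, 3) (N = Add(Rational(-4, 3), Mul(Rational(1, 3), 56)) = Add(Rational(-4, 3), Rational(56, 3)) = Rational(52, 3) ≈ 17.333)
Mul(Add(-32695, Mul(-36, 146)), Pow(Add(Function('T')(50, N), 27295), -1)) = Mul(Add(-32695, Mul(-36, 146)), Pow(Add(-55, 27295), -1)) = Mul(Add(-32695, -5256), Pow(27240, -1)) = Mul(-37951, Rational(1, 27240)) = Rational(-37951, 27240)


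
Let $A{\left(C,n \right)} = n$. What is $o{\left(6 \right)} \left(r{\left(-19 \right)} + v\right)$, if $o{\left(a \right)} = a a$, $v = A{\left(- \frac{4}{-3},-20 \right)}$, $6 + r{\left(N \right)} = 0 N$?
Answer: $-936$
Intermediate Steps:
$r{\left(N \right)} = -6$ ($r{\left(N \right)} = -6 + 0 N = -6 + 0 = -6$)
$v = -20$
$o{\left(a \right)} = a^{2}$
$o{\left(6 \right)} \left(r{\left(-19 \right)} + v\right) = 6^{2} \left(-6 - 20\right) = 36 \left(-26\right) = -936$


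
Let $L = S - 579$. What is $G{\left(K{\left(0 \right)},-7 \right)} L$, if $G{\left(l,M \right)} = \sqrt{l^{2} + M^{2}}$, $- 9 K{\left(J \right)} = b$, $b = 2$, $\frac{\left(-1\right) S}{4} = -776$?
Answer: $\frac{2525 \sqrt{3973}}{9} \approx 17684.0$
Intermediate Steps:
$S = 3104$ ($S = \left(-4\right) \left(-776\right) = 3104$)
$K{\left(J \right)} = - \frac{2}{9}$ ($K{\left(J \right)} = \left(- \frac{1}{9}\right) 2 = - \frac{2}{9}$)
$L = 2525$ ($L = 3104 - 579 = 2525$)
$G{\left(l,M \right)} = \sqrt{M^{2} + l^{2}}$
$G{\left(K{\left(0 \right)},-7 \right)} L = \sqrt{\left(-7\right)^{2} + \left(- \frac{2}{9}\right)^{2}} \cdot 2525 = \sqrt{49 + \frac{4}{81}} \cdot 2525 = \sqrt{\frac{3973}{81}} \cdot 2525 = \frac{\sqrt{3973}}{9} \cdot 2525 = \frac{2525 \sqrt{3973}}{9}$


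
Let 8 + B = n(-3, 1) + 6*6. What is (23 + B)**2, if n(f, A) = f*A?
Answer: 2304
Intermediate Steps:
n(f, A) = A*f
B = 25 (B = -8 + (1*(-3) + 6*6) = -8 + (-3 + 36) = -8 + 33 = 25)
(23 + B)**2 = (23 + 25)**2 = 48**2 = 2304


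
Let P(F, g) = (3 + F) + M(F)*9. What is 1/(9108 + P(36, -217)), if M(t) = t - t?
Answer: 1/9147 ≈ 0.00010933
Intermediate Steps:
M(t) = 0
P(F, g) = 3 + F (P(F, g) = (3 + F) + 0*9 = (3 + F) + 0 = 3 + F)
1/(9108 + P(36, -217)) = 1/(9108 + (3 + 36)) = 1/(9108 + 39) = 1/9147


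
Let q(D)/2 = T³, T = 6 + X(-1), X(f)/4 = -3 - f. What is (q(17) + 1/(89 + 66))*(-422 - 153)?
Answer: 285085/31 ≈ 9196.3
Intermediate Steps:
X(f) = -12 - 4*f (X(f) = 4*(-3 - f) = -12 - 4*f)
T = -2 (T = 6 + (-12 - 4*(-1)) = 6 + (-12 + 4) = 6 - 8 = -2)
q(D) = -16 (q(D) = 2*(-2)³ = 2*(-8) = -16)
(q(17) + 1/(89 + 66))*(-422 - 153) = (-16 + 1/(89 + 66))*(-422 - 153) = (-16 + 1/155)*(-575) = -2479/155*(-575) = 285085/31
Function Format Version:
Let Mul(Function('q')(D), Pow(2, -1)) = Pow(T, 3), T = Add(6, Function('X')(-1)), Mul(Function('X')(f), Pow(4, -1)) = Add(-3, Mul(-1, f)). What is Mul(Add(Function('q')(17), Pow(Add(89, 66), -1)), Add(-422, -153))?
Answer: Rational(285085, 31) ≈ 9196.3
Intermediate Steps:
Function('X')(f) = Add(-12, Mul(-4, f)) (Function('X')(f) = Mul(4, Add(-3, Mul(-1, f))) = Add(-12, Mul(-4, f)))
T = -2 (T = Add(6, Add(-12, Mul(-4, -1))) = Add(6, Add(-12, 4)) = Add(6, -8) = -2)
Function('q')(D) = -16 (Function('q')(D) = Mul(2, Pow(-2, 3)) = Mul(2, -8) = -16)
Mul(Add(Function('q')(17), Pow(Add(89, 66), -1)), Add(-422, -153)) = Mul(Add(-16, Pow(Add(89, 66), -1)), Add(-422, -153)) = Mul(Add(-16, Pow(155, -1)), -575) = Mul(Add(-16, Rational(1, 155)), -575) = Mul(Rational(-2479, 155), -575) = Rational(285085, 31)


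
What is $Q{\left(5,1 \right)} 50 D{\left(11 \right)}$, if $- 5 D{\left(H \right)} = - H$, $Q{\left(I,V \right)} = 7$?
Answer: $770$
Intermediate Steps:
$D{\left(H \right)} = \frac{H}{5}$ ($D{\left(H \right)} = - \frac{\left(-1\right) H}{5} = \frac{H}{5}$)
$Q{\left(5,1 \right)} 50 D{\left(11 \right)} = 7 \cdot 50 \cdot \frac{1}{5} \cdot 11 = 350 \cdot \frac{11}{5} = 770$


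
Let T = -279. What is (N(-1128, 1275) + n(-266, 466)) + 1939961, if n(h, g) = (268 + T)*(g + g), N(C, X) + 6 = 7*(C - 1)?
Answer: 1921800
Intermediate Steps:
N(C, X) = -13 + 7*C (N(C, X) = -6 + 7*(C - 1) = -6 + 7*(-1 + C) = -6 + (-7 + 7*C) = -13 + 7*C)
n(h, g) = -22*g (n(h, g) = (268 - 279)*(g + g) = -22*g)
(N(-1128, 1275) + n(-266, 466)) + 1939961 = ((-13 + 7*(-1128)) - 22*466) + 1939961 = ((-13 - 7896) - 10252) + 1939961 = (-7909 - 10252) + 1939961 = -18161 + 1939961 = 1921800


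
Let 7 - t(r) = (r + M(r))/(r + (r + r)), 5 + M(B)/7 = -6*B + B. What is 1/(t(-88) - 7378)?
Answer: -264/1942987 ≈ -0.00013587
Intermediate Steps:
M(B) = -35 - 35*B (M(B) = -35 + 7*(-6*B + B) = -35 + 7*(-5*B) = -35 - 35*B)
t(r) = 7 - (-35 - 34*r)/(3*r) (t(r) = 7 - (r + (-35 - 35*r))/(r + (r + r)) = 7 - (-35 - 34*r)/(r + 2*r) = 7 - (-35 - 34*r)/(3*r))
1/(t(-88) - 7378) = 1/((5/3)*(7 + 11*(-88))/(-88) - 7378) = 1/((5/3)*(-1/88)*(7 - 968) - 7378) = 1/((5/3)*(-1/88)*(-961) - 7378) = 1/(4805/264 - 7378) = 1/(-1942987/264) = -264/1942987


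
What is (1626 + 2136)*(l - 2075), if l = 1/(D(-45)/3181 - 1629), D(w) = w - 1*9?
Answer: -4494524896708/575767 ≈ -7.8062e+6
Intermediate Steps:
D(w) = -9 + w (D(w) = w - 9 = -9 + w)
l = -3181/5181903 (l = 1/((-9 - 45)/3181 - 1629) = 1/(-54*1/3181 - 1629) = 1/(-54/3181 - 1629) = 1/(-5181903/3181) = -3181/5181903 ≈ -0.00061387)
(1626 + 2136)*(l - 2075) = (1626 + 2136)*(-3181/5181903 - 2075) = 3762*(-10752451906/5181903) = -4494524896708/575767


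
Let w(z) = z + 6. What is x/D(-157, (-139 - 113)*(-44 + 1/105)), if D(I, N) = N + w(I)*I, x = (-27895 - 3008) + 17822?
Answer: -65405/173963 ≈ -0.37597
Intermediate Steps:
x = -13081 (x = -30903 + 17822 = -13081)
w(z) = 6 + z
D(I, N) = N + I*(6 + I) (D(I, N) = N + (6 + I)*I = N + I*(6 + I))
x/D(-157, (-139 - 113)*(-44 + 1/105)) = -13081/((-139 - 113)*(-44 + 1/105) - 157*(6 - 157)) = -13081/(-252*(-44 + 1/105) - 157*(-151)) = -13081/(-252*(-4619/105) + 23707) = -13081/(55428/5 + 23707) = -13081/173963/5 = -13081*5/173963 = -65405/173963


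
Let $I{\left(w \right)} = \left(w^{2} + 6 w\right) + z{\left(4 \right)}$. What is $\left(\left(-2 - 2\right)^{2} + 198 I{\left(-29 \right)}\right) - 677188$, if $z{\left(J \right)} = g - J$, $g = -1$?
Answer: $-546096$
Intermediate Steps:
$z{\left(J \right)} = -1 - J$
$I{\left(w \right)} = -5 + w^{2} + 6 w$ ($I{\left(w \right)} = \left(w^{2} + 6 w\right) - 5 = -5 + w^{2} + 6 w$)
$\left(\left(-2 - 2\right)^{2} + 198 I{\left(-29 \right)}\right) - 677188 = \left(\left(-2 - 2\right)^{2} + 198 \left(-5 + \left(-29\right)^{2} + 6 \left(-29\right)\right)\right) - 677188 = \left(\left(-4\right)^{2} + 198 \left(-5 + 841 - 174\right)\right) - 677188 = \left(16 + 198 \cdot 662\right) - 677188 = \left(16 + 131076\right) - 677188 = 131092 - 677188 = -546096$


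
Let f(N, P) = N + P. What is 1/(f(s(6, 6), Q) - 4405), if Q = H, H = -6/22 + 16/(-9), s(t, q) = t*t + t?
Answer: -99/432140 ≈ -0.00022909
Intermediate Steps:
s(t, q) = t + t² (s(t, q) = t² + t = t + t²)
H = -203/99 (H = -6*1/22 + 16*(-⅑) = -3/11 - 16/9 = -203/99 ≈ -2.0505)
Q = -203/99 ≈ -2.0505
1/(f(s(6, 6), Q) - 4405) = 1/((6*(1 + 6) - 203/99) - 4405) = 1/((6*7 - 203/99) - 4405) = 1/((42 - 203/99) - 4405) = 1/(3955/99 - 4405) = 1/(-432140/99) = -99/432140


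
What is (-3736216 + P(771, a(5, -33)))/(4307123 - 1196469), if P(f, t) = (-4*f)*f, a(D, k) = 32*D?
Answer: -3056990/1555327 ≈ -1.9655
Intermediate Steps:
P(f, t) = -4*f²
(-3736216 + P(771, a(5, -33)))/(4307123 - 1196469) = (-3736216 - 4*771²)/(4307123 - 1196469) = (-3736216 - 4*594441)/3110654 = (-3736216 - 2377764)*(1/3110654) = -6113980*1/3110654 = -3056990/1555327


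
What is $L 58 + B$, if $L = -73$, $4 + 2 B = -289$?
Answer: $- \frac{8761}{2} \approx -4380.5$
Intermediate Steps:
$B = - \frac{293}{2}$ ($B = -2 + \frac{1}{2} \left(-289\right) = -2 - \frac{289}{2} = - \frac{293}{2} \approx -146.5$)
$L 58 + B = \left(-73\right) 58 - \frac{293}{2} = -4234 - \frac{293}{2} = - \frac{8761}{2}$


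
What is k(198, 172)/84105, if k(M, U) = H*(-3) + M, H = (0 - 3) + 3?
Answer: 22/9345 ≈ 0.0023542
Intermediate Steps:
H = 0 (H = -3 + 3 = 0)
k(M, U) = M (k(M, U) = 0*(-3) + M = 0 + M = M)
k(198, 172)/84105 = 198/84105 = 198*(1/84105) = 22/9345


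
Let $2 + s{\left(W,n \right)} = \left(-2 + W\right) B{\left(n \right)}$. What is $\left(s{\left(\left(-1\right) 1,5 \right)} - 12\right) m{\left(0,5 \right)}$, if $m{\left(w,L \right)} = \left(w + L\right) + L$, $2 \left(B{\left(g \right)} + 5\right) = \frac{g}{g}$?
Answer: $-5$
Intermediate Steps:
$B{\left(g \right)} = - \frac{9}{2}$ ($B{\left(g \right)} = -5 + \frac{g \frac{1}{g}}{2} = -5 + \frac{1}{2} \cdot 1 = -5 + \frac{1}{2} = - \frac{9}{2}$)
$m{\left(w,L \right)} = w + 2 L$ ($m{\left(w,L \right)} = \left(L + w\right) + L = w + 2 L$)
$s{\left(W,n \right)} = 7 - \frac{9 W}{2}$ ($s{\left(W,n \right)} = -2 + \left(-2 + W\right) \left(- \frac{9}{2}\right) = -2 - \left(-9 + \frac{9 W}{2}\right) = 7 - \frac{9 W}{2}$)
$\left(s{\left(\left(-1\right) 1,5 \right)} - 12\right) m{\left(0,5 \right)} = \left(\left(7 - \frac{9 \left(\left(-1\right) 1\right)}{2}\right) - 12\right) \left(0 + 2 \cdot 5\right) = \left(\left(7 - - \frac{9}{2}\right) - 12\right) \left(0 + 10\right) = \left(\left(7 + \frac{9}{2}\right) - 12\right) 10 = \left(\frac{23}{2} - 12\right) 10 = \left(- \frac{1}{2}\right) 10 = -5$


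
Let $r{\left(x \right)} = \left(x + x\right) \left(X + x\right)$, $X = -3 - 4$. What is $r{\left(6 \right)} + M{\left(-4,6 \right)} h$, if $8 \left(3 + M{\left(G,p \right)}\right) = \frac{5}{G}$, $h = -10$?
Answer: $\frac{313}{16} \approx 19.563$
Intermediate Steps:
$X = -7$
$M{\left(G,p \right)} = -3 + \frac{5}{8 G}$ ($M{\left(G,p \right)} = -3 + \frac{5 \frac{1}{G}}{8} = -3 + \frac{5}{8 G}$)
$r{\left(x \right)} = 2 x \left(-7 + x\right)$ ($r{\left(x \right)} = \left(x + x\right) \left(-7 + x\right) = 2 x \left(-7 + x\right)$)
$r{\left(6 \right)} + M{\left(-4,6 \right)} h = 2 \cdot 6 \left(-7 + 6\right) + \left(-3 + \frac{5}{8 \left(-4\right)}\right) \left(-10\right) = 2 \cdot 6 \left(-1\right) + \left(-3 + \frac{5}{8} \left(- \frac{1}{4}\right)\right) \left(-10\right) = -12 + \left(-3 - \frac{5}{32}\right) \left(-10\right) = -12 - - \frac{505}{16} = -12 + \frac{505}{16} = \frac{313}{16}$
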